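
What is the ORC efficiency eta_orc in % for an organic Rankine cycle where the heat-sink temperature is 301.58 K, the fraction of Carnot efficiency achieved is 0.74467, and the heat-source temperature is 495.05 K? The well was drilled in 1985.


eta_orc = (1 - Tc/Th) * f * 100
eta_orc = (1 - 301.58/495.05) * 0.74467 * 100
eta_orc = 29.102 %


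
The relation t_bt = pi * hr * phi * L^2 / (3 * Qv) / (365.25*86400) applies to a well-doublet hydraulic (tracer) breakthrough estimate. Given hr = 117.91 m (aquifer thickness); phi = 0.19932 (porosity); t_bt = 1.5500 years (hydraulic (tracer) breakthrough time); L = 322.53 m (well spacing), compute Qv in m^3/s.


Qv = pi*hr*phi*L^2 / (3*t_bt*365.25*86400)
Qv = pi*117.91*0.19932*322.53^2 / (3*1.5500*365.25*86400)
Qv = 0.052340 m^3/s


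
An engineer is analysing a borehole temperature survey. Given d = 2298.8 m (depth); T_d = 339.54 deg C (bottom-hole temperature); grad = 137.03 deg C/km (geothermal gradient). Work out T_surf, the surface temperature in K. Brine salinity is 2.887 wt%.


T_surf = T_d - grad * d / 1000
T_surf = 339.54 - 137.03 * 2298.8 / 1000
T_surf = 24.53544 deg C
Convert to K: 24.53544 + 273.15 = 297.69 K
T_surf = 297.69 K


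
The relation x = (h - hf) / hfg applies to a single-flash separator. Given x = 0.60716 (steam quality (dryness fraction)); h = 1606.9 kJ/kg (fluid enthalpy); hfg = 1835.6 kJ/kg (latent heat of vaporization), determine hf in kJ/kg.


hf = h - x * hfg
hf = 1606.9 - 0.60716 * 1835.6
hf = 492.40 kJ/kg


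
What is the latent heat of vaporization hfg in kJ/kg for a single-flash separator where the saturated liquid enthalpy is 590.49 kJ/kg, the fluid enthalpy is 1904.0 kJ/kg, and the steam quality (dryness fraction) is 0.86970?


hfg = (h - hf) / x
hfg = (1904.0 - 590.49) / 0.86970
hfg = 1510.3 kJ/kg


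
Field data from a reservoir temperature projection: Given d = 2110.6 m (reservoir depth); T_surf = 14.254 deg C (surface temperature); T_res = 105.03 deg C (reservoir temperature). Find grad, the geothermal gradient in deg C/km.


grad = (T_res - T_surf) / d * 1000
grad = (105.03 - 14.254) / 2110.6 * 1000
grad = 43.010 deg C/km


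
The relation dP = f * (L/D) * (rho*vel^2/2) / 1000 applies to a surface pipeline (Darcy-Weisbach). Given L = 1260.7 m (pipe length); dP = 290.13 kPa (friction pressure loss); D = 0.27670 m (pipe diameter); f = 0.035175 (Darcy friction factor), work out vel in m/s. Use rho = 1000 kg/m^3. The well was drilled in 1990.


vel = sqrt(dP*1000*2*D / (f*L*rho))
vel = sqrt(290.13*1000*2*0.27670 / (0.035175*1260.7*1000))
vel = 1.9028 m/s


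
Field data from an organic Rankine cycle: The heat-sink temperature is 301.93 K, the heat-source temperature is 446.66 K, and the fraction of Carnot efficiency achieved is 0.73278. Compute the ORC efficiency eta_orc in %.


eta_orc = (1 - Tc/Th) * f * 100
eta_orc = (1 - 301.93/446.66) * 0.73278 * 100
eta_orc = 23.744 %


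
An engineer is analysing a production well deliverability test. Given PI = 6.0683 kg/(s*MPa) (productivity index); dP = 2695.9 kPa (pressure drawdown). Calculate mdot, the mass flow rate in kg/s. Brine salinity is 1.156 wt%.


mdot = PI * dP / 1000
mdot = 6.0683 * 2695.9 / 1000
mdot = 16.360 kg/s


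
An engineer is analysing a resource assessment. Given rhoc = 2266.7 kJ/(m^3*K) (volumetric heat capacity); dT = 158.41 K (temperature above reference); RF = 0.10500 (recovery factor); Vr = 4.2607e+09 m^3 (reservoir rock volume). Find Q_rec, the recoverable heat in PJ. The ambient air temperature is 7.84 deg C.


Step 1: Q_s = Vr*rhoc*dT/1e12 = 4.2607e+09*2266.7*158.41/1e12 = 1529.881 PJ
Step 2: Q_rec = Q_s * RF = 1529.881 * 0.105 = 160.64 PJ
Q_rec = 160.64 PJ


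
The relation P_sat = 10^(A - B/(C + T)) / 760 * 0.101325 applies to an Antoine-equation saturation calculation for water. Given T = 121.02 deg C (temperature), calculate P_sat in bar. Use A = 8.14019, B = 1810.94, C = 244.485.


P_sat = 10^(A - B/(C + T)) / 760 * 0.101325
P_sat = 10^(8.14019 - 1810.94/(244.485 + 121.02)) / 760 * 0.101325
P_sat = 0.2043942 MPa
Convert: 0.2043942 MPa * 10.0 = 2.0439 bar
P_sat = 2.0439 bar


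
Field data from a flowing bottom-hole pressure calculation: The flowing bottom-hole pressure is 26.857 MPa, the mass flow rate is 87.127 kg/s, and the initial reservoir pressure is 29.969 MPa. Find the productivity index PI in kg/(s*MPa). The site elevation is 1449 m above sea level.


PI = mdot / (P_i - P_wf)
PI = 87.127 / (29.969 - 26.857)
PI = 27.997 kg/(s*MPa)


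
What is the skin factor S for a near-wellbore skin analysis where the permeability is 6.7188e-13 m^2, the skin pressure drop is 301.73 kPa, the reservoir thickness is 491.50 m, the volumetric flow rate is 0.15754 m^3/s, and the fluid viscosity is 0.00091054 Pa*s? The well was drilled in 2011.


S = dP_s * 1000 * 2*pi*k*hr / (q*mu)
S = 301.73 * 1000 * 2*pi*6.7188e-13*491.50 / (0.15754*0.00091054)
S = 4.3644


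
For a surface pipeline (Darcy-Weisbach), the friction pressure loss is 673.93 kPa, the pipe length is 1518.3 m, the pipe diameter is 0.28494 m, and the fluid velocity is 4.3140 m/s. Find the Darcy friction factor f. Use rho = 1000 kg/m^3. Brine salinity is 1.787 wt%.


f = dP*1000 / ((L/D)*(rho*vel^2/2))
f = 673.93*1000 / ((1518.3/0.28494)*(1000*4.3140^2/2))
f = 0.013592


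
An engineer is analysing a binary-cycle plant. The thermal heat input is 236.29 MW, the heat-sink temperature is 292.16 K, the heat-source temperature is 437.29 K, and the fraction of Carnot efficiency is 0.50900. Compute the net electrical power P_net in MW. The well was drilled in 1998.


Step 1: eta = (1 - Tc/Th)*f = (1 - 292.16/437.29)*0.509 = 0.1689295
Step 2: P_net = eta * Q_in = 0.1689295 * 236.29 = 39.916 MW
P_net = 39.916 MW


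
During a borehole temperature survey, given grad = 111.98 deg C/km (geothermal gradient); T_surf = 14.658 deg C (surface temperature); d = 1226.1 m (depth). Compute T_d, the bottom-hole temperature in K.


T_d = T_surf + grad * d / 1000
T_d = 14.658 + 111.98 * 1226.1 / 1000
T_d = 151.9567 deg C
Convert to K: 151.9567 + 273.15 = 425.11 K
T_d = 425.11 K


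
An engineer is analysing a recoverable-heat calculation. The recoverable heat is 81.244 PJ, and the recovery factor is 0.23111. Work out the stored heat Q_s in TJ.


Q_s = Q_rec / RF
Q_s = 81.244 / 0.23111
Q_s = 351.5382 PJ
Convert: 351.5382 PJ * 1000.0 = 3.5154e+05 TJ
Q_s = 3.5154e+05 TJ


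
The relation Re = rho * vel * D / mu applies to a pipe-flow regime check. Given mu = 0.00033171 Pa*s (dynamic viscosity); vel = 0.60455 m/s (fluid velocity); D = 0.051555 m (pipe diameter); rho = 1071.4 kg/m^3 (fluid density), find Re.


Re = rho * vel * D / mu
Re = 1071.4 * 0.60455 * 0.051555 / 0.00033171
Re = 1.0067e+05


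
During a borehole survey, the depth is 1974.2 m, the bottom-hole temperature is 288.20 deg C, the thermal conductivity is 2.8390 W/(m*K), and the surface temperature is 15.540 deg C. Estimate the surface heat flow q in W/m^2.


Step 1: grad = (T_d - T_surf)/d * 1000 = (288.2 - 15.54)/1974.2 * 1000 = 138.1116 deg C/km
Step 2: q = k * grad / 1000 = 2.839 * 138.1116 / 1000 = 0.39210 W/m^2
q = 0.39210 W/m^2


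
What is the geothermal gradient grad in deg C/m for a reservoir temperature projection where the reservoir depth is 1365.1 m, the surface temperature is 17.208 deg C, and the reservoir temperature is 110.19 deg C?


grad = (T_res - T_surf) / d * 1000
grad = (110.19 - 17.208) / 1365.1 * 1000
grad = 68.11369 deg C/km
Convert: 68.11369 deg C/km * 0.001 = 0.068114 deg C/m
grad = 0.068114 deg C/m


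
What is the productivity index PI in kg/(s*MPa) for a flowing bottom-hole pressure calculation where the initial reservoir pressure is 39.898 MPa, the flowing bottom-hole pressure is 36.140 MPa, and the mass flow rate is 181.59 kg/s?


PI = mdot / (P_i - P_wf)
PI = 181.59 / (39.898 - 36.140)
PI = 48.321 kg/(s*MPa)


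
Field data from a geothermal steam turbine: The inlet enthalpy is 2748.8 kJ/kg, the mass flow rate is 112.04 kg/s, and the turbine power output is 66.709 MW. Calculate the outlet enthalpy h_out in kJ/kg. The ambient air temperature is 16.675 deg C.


h_out = h_in - P * 1000 / mdot
h_out = 2748.8 - 66.709 * 1000 / 112.04
h_out = 2153.4 kJ/kg


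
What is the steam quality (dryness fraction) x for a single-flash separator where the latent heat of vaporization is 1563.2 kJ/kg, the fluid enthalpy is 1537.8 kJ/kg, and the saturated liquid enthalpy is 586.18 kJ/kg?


x = (h - hf) / hfg
x = (1537.8 - 586.18) / 1563.2
x = 0.60876


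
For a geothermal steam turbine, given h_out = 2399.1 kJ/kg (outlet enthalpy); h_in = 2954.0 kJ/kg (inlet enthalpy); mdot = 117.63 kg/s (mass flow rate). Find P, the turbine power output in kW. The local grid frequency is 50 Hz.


P = mdot * (h_in - h_out) / 1000
P = 117.63 * (2954.0 - 2399.1) / 1000
P = 65.27289 MW
Convert: 65.27289 MW * 1000.0 = 65273 kW
P = 65273 kW


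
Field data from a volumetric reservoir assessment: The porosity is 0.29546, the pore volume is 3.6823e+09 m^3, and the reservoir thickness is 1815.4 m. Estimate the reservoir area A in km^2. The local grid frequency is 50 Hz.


A = Vp / (1e6 * hr * phi)
A = 3.6823e+09 / (1e6 * 1815.4 * 0.29546)
A = 6.8651 km^2


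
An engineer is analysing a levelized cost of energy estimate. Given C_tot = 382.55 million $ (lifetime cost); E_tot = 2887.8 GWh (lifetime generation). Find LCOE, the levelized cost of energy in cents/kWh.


LCOE = C_tot / E_tot * 100
LCOE = 382.55 / 2887.8 * 100
LCOE = 13.247 cents/kWh


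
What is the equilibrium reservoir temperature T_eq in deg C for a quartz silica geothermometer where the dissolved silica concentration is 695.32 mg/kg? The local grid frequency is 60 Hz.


T_eq = 1309 / (5.19 - log10(SiO2)) - 273.15
T_eq = 1309 / (5.19 - log10(695.32)) - 273.15
T_eq = 284.39 deg C


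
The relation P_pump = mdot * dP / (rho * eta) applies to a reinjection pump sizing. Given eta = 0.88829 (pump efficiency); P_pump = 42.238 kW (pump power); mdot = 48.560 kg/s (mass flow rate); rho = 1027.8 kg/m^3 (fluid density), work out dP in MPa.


dP = P_pump * rho * eta / mdot
dP = 42.238 * 1027.8 * 0.88829 / 48.560
dP = 794.1235 kPa
Convert: 794.1235 kPa * 0.001 = 0.79412 MPa
dP = 0.79412 MPa


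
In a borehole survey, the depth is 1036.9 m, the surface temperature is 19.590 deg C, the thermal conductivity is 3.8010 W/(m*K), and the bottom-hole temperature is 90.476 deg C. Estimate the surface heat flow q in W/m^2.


Step 1: grad = (T_d - T_surf)/d * 1000 = (90.476 - 19.59)/1036.9 * 1000 = 68.36339 deg C/km
Step 2: q = k * grad / 1000 = 3.801 * 68.36339 / 1000 = 0.25985 W/m^2
q = 0.25985 W/m^2


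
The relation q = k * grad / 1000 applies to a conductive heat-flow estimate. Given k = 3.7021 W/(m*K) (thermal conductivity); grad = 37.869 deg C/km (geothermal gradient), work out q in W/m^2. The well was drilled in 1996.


q = k * grad / 1000
q = 3.7021 * 37.869 / 1000
q = 0.14019 W/m^2


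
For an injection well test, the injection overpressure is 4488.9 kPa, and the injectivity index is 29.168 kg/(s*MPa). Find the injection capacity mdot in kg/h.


mdot = II * dP / 1000
mdot = 29.168 * 4488.9 / 1000
mdot = 130.9322 kg/s
Convert: 130.9322 kg/s * 3600.0 = 4.7136e+05 kg/h
mdot = 4.7136e+05 kg/h


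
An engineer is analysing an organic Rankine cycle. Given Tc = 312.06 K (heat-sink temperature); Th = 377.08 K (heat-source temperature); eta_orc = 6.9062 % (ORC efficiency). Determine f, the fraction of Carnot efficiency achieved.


f = (eta_orc/100) / (1 - Tc/Th)
f = (6.9062/100) / (1 - 312.06/377.08)
f = 0.40052


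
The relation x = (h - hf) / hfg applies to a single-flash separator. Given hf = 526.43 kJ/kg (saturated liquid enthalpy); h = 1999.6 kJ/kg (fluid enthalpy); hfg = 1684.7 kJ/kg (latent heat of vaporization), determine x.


x = (h - hf) / hfg
x = (1999.6 - 526.43) / 1684.7
x = 0.87444


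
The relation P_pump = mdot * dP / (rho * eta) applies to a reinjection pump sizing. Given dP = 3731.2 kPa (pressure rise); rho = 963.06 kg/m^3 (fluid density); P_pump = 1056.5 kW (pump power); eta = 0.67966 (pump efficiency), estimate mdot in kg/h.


mdot = P_pump * rho * eta / dP
mdot = 1056.5 * 963.06 * 0.67966 / 3731.2
mdot = 185.3387 kg/s
Convert: 185.3387 kg/s * 3600.0 = 6.6722e+05 kg/h
mdot = 6.6722e+05 kg/h


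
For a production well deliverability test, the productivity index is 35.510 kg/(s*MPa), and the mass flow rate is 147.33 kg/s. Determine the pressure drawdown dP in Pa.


dP = mdot * 1000 / PI
dP = 147.33 * 1000 / 35.510
dP = 4148.972 kPa
Convert: 4148.972 kPa * 1000.0 = 4.1490e+06 Pa
dP = 4.1490e+06 Pa


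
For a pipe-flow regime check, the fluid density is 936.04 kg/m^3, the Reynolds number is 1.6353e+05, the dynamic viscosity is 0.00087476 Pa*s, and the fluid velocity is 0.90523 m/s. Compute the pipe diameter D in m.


D = Re * mu / (rho * vel)
D = 1.6353e+05 * 0.00087476 / (936.04 * 0.90523)
D = 0.16882 m


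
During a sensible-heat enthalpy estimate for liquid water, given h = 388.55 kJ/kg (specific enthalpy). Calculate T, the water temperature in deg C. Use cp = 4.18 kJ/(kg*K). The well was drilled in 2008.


T = h / cp
T = 388.55 / 4.18
T = 92.955 deg C


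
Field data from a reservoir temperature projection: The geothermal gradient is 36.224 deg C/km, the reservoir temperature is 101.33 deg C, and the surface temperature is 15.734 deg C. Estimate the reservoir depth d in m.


d = (T_res - T_surf) / grad * 1000
d = (101.33 - 15.734) / 36.224 * 1000
d = 2363.0 m


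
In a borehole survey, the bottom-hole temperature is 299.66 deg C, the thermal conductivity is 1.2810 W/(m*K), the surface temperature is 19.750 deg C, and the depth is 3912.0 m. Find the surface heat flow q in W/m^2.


Step 1: grad = (T_d - T_surf)/d * 1000 = (299.66 - 19.75)/3912.0 * 1000 = 71.55164 deg C/km
Step 2: q = k * grad / 1000 = 1.281 * 71.55164 / 1000 = 0.091658 W/m^2
q = 0.091658 W/m^2


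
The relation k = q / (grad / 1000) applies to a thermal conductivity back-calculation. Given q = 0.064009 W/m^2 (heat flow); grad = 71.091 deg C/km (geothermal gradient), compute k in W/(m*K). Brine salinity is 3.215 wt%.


k = q / (grad / 1000)
k = 0.064009 / (71.091 / 1000)
k = 0.90038 W/(m*K)


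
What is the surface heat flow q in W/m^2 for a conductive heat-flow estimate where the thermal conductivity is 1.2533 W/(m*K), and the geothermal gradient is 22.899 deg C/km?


q = k * grad / 1000
q = 1.2533 * 22.899 / 1000
q = 0.028699 W/m^2


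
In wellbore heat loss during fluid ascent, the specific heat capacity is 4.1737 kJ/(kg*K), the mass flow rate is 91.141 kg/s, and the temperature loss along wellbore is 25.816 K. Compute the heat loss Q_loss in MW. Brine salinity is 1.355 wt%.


Q_loss = mdot * cp * dT
Q_loss = 91.141 * 4.1737 * 25.816
Q_loss = 9820.282 kW
Convert: 9820.282 kW * 0.001 = 9.8203 MW
Q_loss = 9.8203 MW


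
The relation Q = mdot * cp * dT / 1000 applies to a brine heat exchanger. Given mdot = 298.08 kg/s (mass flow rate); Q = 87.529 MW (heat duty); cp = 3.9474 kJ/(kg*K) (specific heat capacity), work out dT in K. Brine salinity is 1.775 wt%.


dT = Q * 1000 / (mdot * cp)
dT = 87.529 * 1000 / (298.08 * 3.9474)
dT = 74.389 K


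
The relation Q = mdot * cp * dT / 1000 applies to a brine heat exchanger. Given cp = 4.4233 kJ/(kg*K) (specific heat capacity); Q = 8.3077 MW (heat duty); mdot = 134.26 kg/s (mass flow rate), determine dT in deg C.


dT = Q * 1000 / (mdot * cp)
dT = 8.3077 * 1000 / (134.26 * 4.4233)
dT = 13.98904 K
Convert (temperature difference, 1 K = 1 deg C): 13.98904 K = 13.98904 deg C
dT = 13.989 deg C


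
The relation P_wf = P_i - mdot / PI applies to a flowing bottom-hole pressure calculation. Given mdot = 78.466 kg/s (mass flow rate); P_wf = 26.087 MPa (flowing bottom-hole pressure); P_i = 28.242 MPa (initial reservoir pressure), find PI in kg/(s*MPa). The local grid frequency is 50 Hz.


PI = mdot / (P_i - P_wf)
PI = 78.466 / (28.242 - 26.087)
PI = 36.411 kg/(s*MPa)


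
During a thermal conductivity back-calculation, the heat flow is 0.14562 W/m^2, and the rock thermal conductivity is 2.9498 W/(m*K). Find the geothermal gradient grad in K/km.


grad = q / k * 1000
grad = 0.14562 / 2.9498 * 1000
grad = 49.36606 deg C/km
Convert: 49.36606 deg C/km * 1.0 = 49.366 K/km
grad = 49.366 K/km


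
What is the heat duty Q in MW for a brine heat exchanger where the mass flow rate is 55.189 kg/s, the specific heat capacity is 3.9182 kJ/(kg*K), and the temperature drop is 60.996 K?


Q = mdot * cp * dT / 1000
Q = 55.189 * 3.9182 * 60.996 / 1000
Q = 13.190 MW


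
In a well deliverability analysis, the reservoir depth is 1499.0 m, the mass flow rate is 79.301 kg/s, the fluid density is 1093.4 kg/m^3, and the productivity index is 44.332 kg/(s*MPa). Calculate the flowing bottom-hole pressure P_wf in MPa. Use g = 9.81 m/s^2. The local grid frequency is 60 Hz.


Step 1: P_i = rho*g*h/1e6 = 1093.4*9.81*1499.0/1e6 = 16.07865 MPa
Step 2: P_wf = P_i - mdot/PI = 16.07865 - 79.301/44.332 = 14.290 MPa
P_wf = 14.290 MPa


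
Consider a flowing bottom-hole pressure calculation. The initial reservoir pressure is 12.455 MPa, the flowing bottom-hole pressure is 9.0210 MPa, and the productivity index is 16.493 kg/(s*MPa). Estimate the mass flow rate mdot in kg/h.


mdot = (P_i - P_wf) * PI
mdot = (12.455 - 9.0210) * 16.493
mdot = 56.63696 kg/s
Convert: 56.63696 kg/s * 3600.0 = 2.0389e+05 kg/h
mdot = 2.0389e+05 kg/h


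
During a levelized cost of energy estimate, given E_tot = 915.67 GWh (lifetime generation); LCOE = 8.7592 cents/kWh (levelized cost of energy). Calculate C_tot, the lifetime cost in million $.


C_tot = LCOE / 100 * E_tot
C_tot = 8.7592 / 100 * 915.67
C_tot = 80.205 million $


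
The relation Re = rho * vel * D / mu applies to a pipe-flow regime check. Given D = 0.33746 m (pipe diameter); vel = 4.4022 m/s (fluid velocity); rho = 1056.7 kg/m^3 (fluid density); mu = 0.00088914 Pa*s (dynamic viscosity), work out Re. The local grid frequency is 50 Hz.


Re = rho * vel * D / mu
Re = 1056.7 * 4.4022 * 0.33746 / 0.00088914
Re = 1.7655e+06


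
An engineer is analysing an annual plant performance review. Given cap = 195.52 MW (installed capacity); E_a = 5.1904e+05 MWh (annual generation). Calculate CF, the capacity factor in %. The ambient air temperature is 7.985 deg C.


CF = E_a / (cap * 8760) * 100
CF = 5.1904e+05 / (195.52 * 8760) * 100
CF = 30.304 %


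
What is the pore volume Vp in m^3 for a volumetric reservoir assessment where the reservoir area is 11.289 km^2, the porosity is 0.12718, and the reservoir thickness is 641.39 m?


Vp = A * 1e6 * hr * phi
Vp = 11.289 * 1e6 * 641.39 * 0.12718
Vp = 9.2087e+08 m^3


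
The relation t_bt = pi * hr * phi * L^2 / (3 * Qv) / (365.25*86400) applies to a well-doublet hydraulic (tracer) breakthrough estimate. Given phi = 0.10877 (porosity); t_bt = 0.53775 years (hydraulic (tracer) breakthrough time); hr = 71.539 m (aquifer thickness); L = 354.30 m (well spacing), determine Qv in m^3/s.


Qv = pi*hr*phi*L^2 / (3*t_bt*365.25*86400)
Qv = pi*71.539*0.10877*354.30^2 / (3*0.53775*365.25*86400)
Qv = 0.060275 m^3/s


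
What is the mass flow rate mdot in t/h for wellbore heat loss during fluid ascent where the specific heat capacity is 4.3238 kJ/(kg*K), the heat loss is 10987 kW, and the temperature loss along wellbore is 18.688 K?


mdot = Q_loss / (cp * dT)
mdot = 10987 / (4.3238 * 18.688)
mdot = 135.9724 kg/s
Convert: 135.9724 kg/s * 3.6 = 489.50 t/h
mdot = 489.50 t/h


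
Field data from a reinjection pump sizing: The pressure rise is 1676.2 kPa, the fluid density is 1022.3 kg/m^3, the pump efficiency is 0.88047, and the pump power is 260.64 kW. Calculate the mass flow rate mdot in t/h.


mdot = P_pump * rho * eta / dP
mdot = 260.64 * 1022.3 * 0.88047 / 1676.2
mdot = 139.9614 kg/s
Convert: 139.9614 kg/s * 3.6 = 503.86 t/h
mdot = 503.86 t/h


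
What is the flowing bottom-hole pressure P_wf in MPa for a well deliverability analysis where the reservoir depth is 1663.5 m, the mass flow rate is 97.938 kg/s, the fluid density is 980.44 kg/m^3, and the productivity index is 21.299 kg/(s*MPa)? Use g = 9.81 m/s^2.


Step 1: P_i = rho*g*h/1e6 = 980.44*9.81*1663.5/1e6 = 15.99974 MPa
Step 2: P_wf = P_i - mdot/PI = 15.99974 - 97.938/21.299 = 11.401 MPa
P_wf = 11.401 MPa


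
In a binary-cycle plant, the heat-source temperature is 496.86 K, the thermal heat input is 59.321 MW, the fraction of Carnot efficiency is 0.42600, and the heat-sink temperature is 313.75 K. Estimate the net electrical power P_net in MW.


Step 1: eta = (1 - Tc/Th)*f = (1 - 313.75/496.86)*0.426 = 0.1569957
Step 2: P_net = eta * Q_in = 0.1569957 * 59.321 = 9.3131 MW
P_net = 9.3131 MW


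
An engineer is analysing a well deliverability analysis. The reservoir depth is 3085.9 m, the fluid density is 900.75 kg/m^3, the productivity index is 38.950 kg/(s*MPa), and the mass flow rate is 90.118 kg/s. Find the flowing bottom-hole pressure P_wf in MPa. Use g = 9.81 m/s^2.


Step 1: P_i = rho*g*h/1e6 = 900.75*9.81*3085.9/1e6 = 27.26812 MPa
Step 2: P_wf = P_i - mdot/PI = 27.26812 - 90.118/38.95 = 24.954 MPa
P_wf = 24.954 MPa


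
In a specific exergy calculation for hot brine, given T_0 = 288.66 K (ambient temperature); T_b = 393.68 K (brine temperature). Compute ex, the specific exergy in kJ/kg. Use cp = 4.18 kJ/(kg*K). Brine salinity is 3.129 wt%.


ex = cp * ((T_b - T_0) - T_0 * ln(T_b/T_0))
ex = 4.18 * ((393.68 - 288.66) - 288.66 * ln(393.68/288.66))
ex = 64.589 kJ/kg


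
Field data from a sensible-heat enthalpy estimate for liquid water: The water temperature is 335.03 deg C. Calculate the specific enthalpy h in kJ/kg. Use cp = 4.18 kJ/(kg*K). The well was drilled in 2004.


h = cp * T
h = 4.18 * 335.03
h = 1400.4 kJ/kg


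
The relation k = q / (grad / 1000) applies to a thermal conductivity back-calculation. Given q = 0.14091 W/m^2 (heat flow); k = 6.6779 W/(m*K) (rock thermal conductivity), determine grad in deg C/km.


grad = q / k * 1000
grad = 0.14091 / 6.6779 * 1000
grad = 21.101 deg C/km


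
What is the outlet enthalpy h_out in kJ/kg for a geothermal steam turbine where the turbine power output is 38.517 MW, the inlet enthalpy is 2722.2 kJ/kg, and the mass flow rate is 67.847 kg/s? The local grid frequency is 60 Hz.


h_out = h_in - P * 1000 / mdot
h_out = 2722.2 - 38.517 * 1000 / 67.847
h_out = 2154.5 kJ/kg


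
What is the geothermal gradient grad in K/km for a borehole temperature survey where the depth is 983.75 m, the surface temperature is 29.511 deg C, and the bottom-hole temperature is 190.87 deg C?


grad = (T_d - T_surf) / d * 1000
grad = (190.87 - 29.511) / 983.75 * 1000
grad = 164.0244 deg C/km
Convert: 164.0244 deg C/km * 1.0 = 164.02 K/km
grad = 164.02 K/km


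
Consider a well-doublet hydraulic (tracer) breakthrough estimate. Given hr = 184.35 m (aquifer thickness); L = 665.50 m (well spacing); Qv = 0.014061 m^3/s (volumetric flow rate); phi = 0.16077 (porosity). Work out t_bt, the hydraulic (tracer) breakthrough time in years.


t_bt = pi * hr * phi * L^2 / (3 * Qv) / (365.25*86400)
t_bt = pi * 184.35 * 0.16077 * 665.50^2 / (3 * 0.014061) / (365.25*86400)
t_bt = 30.978 years


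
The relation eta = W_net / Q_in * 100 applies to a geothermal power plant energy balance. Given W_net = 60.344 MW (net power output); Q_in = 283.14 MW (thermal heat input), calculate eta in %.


eta = W_net / Q_in * 100
eta = 60.344 / 283.14 * 100
eta = 21.312 %


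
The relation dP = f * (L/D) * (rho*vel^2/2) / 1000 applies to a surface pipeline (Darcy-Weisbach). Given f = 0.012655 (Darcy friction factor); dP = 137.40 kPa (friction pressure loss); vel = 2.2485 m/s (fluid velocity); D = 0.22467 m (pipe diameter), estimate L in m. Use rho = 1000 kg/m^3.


L = dP*1000*D / (f*rho*vel^2/2)
L = 137.40*1000*0.22467 / (0.012655*1000*2.2485^2/2)
L = 964.97 m


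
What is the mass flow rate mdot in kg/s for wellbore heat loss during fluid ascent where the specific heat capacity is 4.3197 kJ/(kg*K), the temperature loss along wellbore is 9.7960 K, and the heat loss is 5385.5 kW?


mdot = Q_loss / (cp * dT)
mdot = 5385.5 / (4.3197 * 9.7960)
mdot = 127.27 kg/s


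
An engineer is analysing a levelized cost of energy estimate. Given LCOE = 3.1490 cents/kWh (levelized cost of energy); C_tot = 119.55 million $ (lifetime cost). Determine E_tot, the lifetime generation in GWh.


E_tot = C_tot / LCOE * 100
E_tot = 119.55 / 3.1490 * 100
E_tot = 3796.4 GWh


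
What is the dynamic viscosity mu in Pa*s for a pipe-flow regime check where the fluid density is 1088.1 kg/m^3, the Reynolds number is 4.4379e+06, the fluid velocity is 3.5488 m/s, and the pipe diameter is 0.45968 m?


mu = rho * vel * D / Re
mu = 1088.1 * 3.5488 * 0.45968 / 4.4379e+06
mu = 0.00039997 Pa*s


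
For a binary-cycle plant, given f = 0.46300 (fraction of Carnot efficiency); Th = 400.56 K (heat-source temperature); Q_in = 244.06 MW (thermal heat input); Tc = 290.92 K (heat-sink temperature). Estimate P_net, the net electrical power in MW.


Step 1: eta = (1 - Tc/Th)*f = (1 - 290.92/400.56)*0.463 = 0.1267309
Step 2: P_net = eta * Q_in = 0.1267309 * 244.06 = 30.930 MW
P_net = 30.930 MW


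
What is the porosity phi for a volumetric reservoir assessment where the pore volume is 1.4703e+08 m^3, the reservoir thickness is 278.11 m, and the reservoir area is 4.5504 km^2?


phi = Vp / (A * 1e6 * hr)
phi = 1.4703e+08 / (4.5504 * 1e6 * 278.11)
phi = 0.11618


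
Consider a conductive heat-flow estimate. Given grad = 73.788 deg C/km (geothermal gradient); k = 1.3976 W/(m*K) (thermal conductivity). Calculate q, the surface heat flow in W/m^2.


q = k * grad / 1000
q = 1.3976 * 73.788 / 1000
q = 0.10313 W/m^2


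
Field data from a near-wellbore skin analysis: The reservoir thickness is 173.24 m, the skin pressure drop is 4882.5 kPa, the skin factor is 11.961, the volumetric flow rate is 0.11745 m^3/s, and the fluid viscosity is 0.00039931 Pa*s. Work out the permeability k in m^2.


k = S*q*mu / (2*pi*dP_s*1000*hr)
k = 11.961*0.11745*0.00039931 / (2*pi*4882.5*1000*173.24)
k = 1.0555e-13 m^2


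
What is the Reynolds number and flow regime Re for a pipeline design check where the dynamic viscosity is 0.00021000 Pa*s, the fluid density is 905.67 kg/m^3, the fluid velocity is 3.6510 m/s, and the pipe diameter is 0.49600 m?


Step 1: Re = rho*vel*D/mu = 905.67*3.651*0.496/0.00021 = 7.8099e+06
Step 2: Re = 7.8099e+06 > 4000, so flow is turbulent.
Re = 7.8099e+06 (turbulent)


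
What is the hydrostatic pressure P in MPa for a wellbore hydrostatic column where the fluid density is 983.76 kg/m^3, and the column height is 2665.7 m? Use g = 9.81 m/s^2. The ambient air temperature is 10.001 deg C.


P = rho * g * h / 1e6
P = 983.76 * 9.81 * 2665.7 / 1e6
P = 25.726 MPa


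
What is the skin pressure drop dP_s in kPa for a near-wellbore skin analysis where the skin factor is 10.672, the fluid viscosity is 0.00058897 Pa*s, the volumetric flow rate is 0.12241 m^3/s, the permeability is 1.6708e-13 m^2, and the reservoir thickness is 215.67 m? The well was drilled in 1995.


dP_s = S * q * mu / (2*pi*k*hr) / 1000
dP_s = 10.672 * 0.12241 * 0.00058897 / (2*pi*1.6708e-13*215.67) / 1000
dP_s = 3398.3 kPa


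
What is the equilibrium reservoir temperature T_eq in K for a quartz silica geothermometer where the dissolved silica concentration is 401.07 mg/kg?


T_eq = 1309 / (5.19 - log10(SiO2)) - 273.15
T_eq = 1309 / (5.19 - log10(401.07)) - 273.15
T_eq = 232.8846 deg C
Convert to K: 232.8846 + 273.15 = 506.03 K
T_eq = 506.03 K


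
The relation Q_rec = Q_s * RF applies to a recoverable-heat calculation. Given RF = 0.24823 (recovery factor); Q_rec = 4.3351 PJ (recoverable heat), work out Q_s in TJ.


Q_s = Q_rec / RF
Q_s = 4.3351 / 0.24823
Q_s = 17.46405 PJ
Convert: 17.46405 PJ * 1000.0 = 17464 TJ
Q_s = 17464 TJ


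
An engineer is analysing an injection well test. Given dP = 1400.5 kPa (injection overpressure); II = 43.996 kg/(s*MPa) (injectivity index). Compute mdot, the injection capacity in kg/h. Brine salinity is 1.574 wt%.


mdot = II * dP / 1000
mdot = 43.996 * 1400.5 / 1000
mdot = 61.61640 kg/s
Convert: 61.61640 kg/s * 3600.0 = 2.2182e+05 kg/h
mdot = 2.2182e+05 kg/h


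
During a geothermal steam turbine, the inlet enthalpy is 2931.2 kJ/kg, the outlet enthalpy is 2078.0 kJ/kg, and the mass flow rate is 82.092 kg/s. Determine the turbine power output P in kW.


P = mdot * (h_in - h_out) / 1000
P = 82.092 * (2931.2 - 2078.0) / 1000
P = 70.04089 MW
Convert: 70.04089 MW * 1000.0 = 70041 kW
P = 70041 kW


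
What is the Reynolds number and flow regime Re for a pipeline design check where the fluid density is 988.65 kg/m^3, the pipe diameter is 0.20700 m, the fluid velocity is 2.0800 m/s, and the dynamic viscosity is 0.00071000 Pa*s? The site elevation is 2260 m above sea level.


Step 1: Re = rho*vel*D/mu = 988.65*2.08*0.207/0.00071 = 5.9954e+05
Step 2: Re = 5.9954e+05 > 4000, so flow is turbulent.
Re = 5.9954e+05 (turbulent)


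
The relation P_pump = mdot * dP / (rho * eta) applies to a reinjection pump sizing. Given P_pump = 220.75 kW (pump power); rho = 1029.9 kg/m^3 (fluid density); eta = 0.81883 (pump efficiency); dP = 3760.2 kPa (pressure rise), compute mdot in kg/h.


mdot = P_pump * rho * eta / dP
mdot = 220.75 * 1029.9 * 0.81883 / 3760.2
mdot = 49.50836 kg/s
Convert: 49.50836 kg/s * 3600.0 = 1.7823e+05 kg/h
mdot = 1.7823e+05 kg/h


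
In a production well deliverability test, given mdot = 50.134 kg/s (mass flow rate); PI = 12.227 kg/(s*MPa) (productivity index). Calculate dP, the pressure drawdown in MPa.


dP = mdot * 1000 / PI
dP = 50.134 * 1000 / 12.227
dP = 4100.270 kPa
Convert: 4100.270 kPa * 0.001 = 4.1003 MPa
dP = 4.1003 MPa


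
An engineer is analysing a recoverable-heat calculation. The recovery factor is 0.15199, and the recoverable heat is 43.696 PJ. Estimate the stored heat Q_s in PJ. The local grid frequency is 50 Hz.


Q_s = Q_rec / RF
Q_s = 43.696 / 0.15199
Q_s = 287.49 PJ


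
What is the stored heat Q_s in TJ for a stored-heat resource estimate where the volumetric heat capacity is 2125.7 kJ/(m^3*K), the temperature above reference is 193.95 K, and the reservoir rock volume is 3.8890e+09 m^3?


Q_s = Vr * rhoc * dT / 1e12
Q_s = 3.8890e+09 * 2125.7 * 193.95 / 1e12
Q_s = 1603.355 PJ
Convert: 1603.355 PJ * 1000.0 = 1.6034e+06 TJ
Q_s = 1.6034e+06 TJ


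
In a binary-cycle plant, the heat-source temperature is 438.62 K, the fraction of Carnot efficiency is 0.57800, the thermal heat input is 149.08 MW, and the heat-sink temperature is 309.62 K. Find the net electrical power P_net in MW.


Step 1: eta = (1 - Tc/Th)*f = (1 - 309.62/438.62)*0.578 = 0.1699922
Step 2: P_net = eta * Q_in = 0.1699922 * 149.08 = 25.342 MW
P_net = 25.342 MW


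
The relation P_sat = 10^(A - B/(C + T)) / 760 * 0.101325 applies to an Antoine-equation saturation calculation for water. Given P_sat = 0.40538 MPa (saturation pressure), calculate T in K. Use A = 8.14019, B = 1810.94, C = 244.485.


T = B / (A - log10(P_sat * 760 / 0.101325)) - C
T = 1810.94 / (8.14019 - log10(0.40538 * 760 / 0.101325)) - 244.485
T = 144.3598 deg C
Convert to K: 144.3598 + 273.15 = 417.51 K
T = 417.51 K


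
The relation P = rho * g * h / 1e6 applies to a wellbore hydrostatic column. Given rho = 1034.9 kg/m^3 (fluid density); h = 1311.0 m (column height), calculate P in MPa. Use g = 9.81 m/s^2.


P = rho * g * h / 1e6
P = 1034.9 * 9.81 * 1311.0 / 1e6
P = 13.310 MPa


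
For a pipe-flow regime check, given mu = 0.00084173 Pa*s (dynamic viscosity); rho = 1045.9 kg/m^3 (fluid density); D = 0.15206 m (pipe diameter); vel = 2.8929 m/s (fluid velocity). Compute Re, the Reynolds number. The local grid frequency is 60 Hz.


Re = rho * vel * D / mu
Re = 1045.9 * 2.8929 * 0.15206 / 0.00084173
Re = 5.4660e+05


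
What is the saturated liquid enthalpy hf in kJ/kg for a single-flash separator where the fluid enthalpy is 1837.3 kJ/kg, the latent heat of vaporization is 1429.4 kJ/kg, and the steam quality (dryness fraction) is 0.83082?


hf = h - x * hfg
hf = 1837.3 - 0.83082 * 1429.4
hf = 649.73 kJ/kg


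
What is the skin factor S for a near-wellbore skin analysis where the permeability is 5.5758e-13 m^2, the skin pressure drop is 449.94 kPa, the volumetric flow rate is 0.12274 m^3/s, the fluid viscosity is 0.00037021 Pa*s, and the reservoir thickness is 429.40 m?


S = dP_s * 1000 * 2*pi*k*hr / (q*mu)
S = 449.94 * 1000 * 2*pi*5.5758e-13*429.40 / (0.12274*0.00037021)
S = 14.896


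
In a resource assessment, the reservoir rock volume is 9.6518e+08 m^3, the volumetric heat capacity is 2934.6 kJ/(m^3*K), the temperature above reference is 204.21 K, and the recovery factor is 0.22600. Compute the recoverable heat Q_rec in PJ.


Step 1: Q_s = Vr*rhoc*dT/1e12 = 9.6518e+08*2934.6*204.21/1e12 = 578.4079 PJ
Step 2: Q_rec = Q_s * RF = 578.4079 * 0.226 = 130.72 PJ
Q_rec = 130.72 PJ


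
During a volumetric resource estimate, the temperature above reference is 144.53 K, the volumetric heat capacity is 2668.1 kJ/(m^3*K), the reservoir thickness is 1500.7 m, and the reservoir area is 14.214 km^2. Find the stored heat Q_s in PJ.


Step 1: Vr = A*1e6*hr = 14.214*1e6*1500.7 = 2.133095e+10 m^3
Step 2: Q_s = Vr*rhoc*dT/1e12 = 2.133095e+10*2668.1*144.53/1e12 = 8225.7 PJ
Q_s = 8225.7 PJ


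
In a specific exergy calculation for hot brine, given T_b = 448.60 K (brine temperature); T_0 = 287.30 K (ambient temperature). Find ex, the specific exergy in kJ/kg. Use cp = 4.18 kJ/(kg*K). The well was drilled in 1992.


ex = cp * ((T_b - T_0) - T_0 * ln(T_b/T_0))
ex = 4.18 * ((448.60 - 287.30) - 287.30 * ln(448.60/287.30))
ex = 139.10 kJ/kg


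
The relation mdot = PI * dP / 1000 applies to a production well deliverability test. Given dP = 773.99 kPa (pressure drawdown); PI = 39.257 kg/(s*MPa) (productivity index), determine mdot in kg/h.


mdot = PI * dP / 1000
mdot = 39.257 * 773.99 / 1000
mdot = 30.38453 kg/s
Convert: 30.38453 kg/s * 3600.0 = 1.0938e+05 kg/h
mdot = 1.0938e+05 kg/h


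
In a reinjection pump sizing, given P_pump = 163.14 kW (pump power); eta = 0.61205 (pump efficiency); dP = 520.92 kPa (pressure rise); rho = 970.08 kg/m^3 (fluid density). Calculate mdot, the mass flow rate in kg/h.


mdot = P_pump * rho * eta / dP
mdot = 163.14 * 970.08 * 0.61205 / 520.92
mdot = 185.9447 kg/s
Convert: 185.9447 kg/s * 3600.0 = 6.6940e+05 kg/h
mdot = 6.6940e+05 kg/h


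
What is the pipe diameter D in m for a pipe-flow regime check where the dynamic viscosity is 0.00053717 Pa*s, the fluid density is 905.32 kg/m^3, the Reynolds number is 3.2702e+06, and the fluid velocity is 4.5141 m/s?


D = Re * mu / (rho * vel)
D = 3.2702e+06 * 0.00053717 / (905.32 * 4.5141)
D = 0.42985 m


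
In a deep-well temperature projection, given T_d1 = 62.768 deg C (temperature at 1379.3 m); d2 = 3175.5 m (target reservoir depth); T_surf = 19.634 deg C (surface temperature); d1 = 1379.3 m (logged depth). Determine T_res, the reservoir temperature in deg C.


Step 1: grad = (T_d1 - T_surf)/d1 * 1000 = (62.768 - 19.634)/1379.3 * 1000 = 31.27238 deg C/km
Step 2: T_res = T_surf + grad*d2/1000 = 19.634 + 31.27238*3175.5/1000 = 118.94 deg C
T_res = 118.94 deg C


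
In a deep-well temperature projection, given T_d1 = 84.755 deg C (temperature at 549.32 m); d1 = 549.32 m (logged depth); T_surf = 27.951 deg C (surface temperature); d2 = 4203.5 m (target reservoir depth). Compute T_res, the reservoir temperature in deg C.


Step 1: grad = (T_d1 - T_surf)/d1 * 1000 = (84.755 - 27.951)/549.32 * 1000 = 103.4078 deg C/km
Step 2: T_res = T_surf + grad*d2/1000 = 27.951 + 103.4078*4203.5/1000 = 462.63 deg C
T_res = 462.63 deg C


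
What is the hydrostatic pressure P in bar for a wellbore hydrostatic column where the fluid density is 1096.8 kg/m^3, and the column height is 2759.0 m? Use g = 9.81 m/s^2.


P = rho * g * h / 1e6
P = 1096.8 * 9.81 * 2759.0 / 1e6
P = 29.68576 MPa
Convert: 29.68576 MPa * 10.0 = 296.86 bar
P = 296.86 bar


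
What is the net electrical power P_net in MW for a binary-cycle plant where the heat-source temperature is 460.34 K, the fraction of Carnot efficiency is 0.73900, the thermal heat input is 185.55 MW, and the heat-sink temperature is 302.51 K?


Step 1: eta = (1 - Tc/Th)*f = (1 - 302.51/460.34)*0.739 = 0.2533701
Step 2: P_net = eta * Q_in = 0.2533701 * 185.55 = 47.013 MW
P_net = 47.013 MW


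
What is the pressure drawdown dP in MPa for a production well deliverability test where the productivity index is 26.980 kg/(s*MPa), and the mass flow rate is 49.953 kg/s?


dP = mdot * 1000 / PI
dP = 49.953 * 1000 / 26.980
dP = 1851.483 kPa
Convert: 1851.483 kPa * 0.001 = 1.8515 MPa
dP = 1.8515 MPa


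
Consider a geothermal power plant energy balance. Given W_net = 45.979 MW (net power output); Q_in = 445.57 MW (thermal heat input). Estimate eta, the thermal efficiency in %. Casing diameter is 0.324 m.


eta = W_net / Q_in * 100
eta = 45.979 / 445.57 * 100
eta = 10.319 %


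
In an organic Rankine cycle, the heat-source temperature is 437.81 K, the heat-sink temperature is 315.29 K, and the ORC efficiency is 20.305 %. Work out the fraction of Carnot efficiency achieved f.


f = (eta_orc/100) / (1 - Tc/Th)
f = (20.305/100) / (1 - 315.29/437.81)
f = 0.72557


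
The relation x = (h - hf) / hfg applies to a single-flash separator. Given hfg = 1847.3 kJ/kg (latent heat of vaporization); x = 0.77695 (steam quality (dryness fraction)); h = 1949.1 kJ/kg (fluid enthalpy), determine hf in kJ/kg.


hf = h - x * hfg
hf = 1949.1 - 0.77695 * 1847.3
hf = 513.84 kJ/kg


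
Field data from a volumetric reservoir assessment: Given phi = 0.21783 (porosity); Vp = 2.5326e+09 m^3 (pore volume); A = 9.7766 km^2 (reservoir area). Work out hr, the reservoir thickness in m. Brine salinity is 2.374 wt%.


hr = Vp / (A * 1e6 * phi)
hr = 2.5326e+09 / (9.7766 * 1e6 * 0.21783)
hr = 1189.2 m


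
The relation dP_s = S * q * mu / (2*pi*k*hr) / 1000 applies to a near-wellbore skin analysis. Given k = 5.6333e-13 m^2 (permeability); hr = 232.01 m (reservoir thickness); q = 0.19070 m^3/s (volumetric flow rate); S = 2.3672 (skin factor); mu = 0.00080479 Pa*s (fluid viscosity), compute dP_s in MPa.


dP_s = S * q * mu / (2*pi*k*hr) / 1000
dP_s = 2.3672 * 0.19070 * 0.00080479 / (2*pi*5.6333e-13*232.01) / 1000
dP_s = 442.4037 kPa
Convert: 442.4037 kPa * 0.001 = 0.44240 MPa
dP_s = 0.44240 MPa


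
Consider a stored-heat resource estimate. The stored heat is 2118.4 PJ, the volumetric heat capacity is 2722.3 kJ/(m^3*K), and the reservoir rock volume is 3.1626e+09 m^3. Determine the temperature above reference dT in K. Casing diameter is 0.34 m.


dT = Q_s * 1e12 / (Vr * rhoc)
dT = 2118.4 * 1e12 / (3.1626e+09 * 2722.3)
dT = 246.05 K


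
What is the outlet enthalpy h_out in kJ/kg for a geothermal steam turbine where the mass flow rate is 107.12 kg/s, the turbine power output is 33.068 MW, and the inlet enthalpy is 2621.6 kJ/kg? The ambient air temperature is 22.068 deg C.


h_out = h_in - P * 1000 / mdot
h_out = 2621.6 - 33.068 * 1000 / 107.12
h_out = 2312.9 kJ/kg


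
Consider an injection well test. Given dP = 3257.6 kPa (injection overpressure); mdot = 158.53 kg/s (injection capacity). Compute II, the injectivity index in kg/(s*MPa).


II = mdot * 1000 / dP
II = 158.53 * 1000 / 3257.6
II = 48.665 kg/(s*MPa)


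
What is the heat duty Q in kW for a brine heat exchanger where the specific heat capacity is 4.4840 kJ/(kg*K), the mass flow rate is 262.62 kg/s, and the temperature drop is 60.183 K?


Q = mdot * cp * dT / 1000
Q = 262.62 * 4.4840 * 60.183 / 1000
Q = 70.87078 MW
Convert: 70.87078 MW * 1000.0 = 70871 kW
Q = 70871 kW


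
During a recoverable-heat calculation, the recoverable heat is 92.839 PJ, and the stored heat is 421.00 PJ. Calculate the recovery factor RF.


RF = Q_rec / Q_s
RF = 92.839 / 421.00
RF = 0.22052
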